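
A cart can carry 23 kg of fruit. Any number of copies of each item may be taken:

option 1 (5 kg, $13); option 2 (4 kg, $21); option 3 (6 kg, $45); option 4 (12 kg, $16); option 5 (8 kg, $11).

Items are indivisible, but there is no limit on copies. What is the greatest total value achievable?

$156

Best value-per-unit is option 3 at 45/6; filling with it alone gives 3×45 = 135.
Optimal mix: 1×option 2 + 3×option 3 → weight 22, value 156.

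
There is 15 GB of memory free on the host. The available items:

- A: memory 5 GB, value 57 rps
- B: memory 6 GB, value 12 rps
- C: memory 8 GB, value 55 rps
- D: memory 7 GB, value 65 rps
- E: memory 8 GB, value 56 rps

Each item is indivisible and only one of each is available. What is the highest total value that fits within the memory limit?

122 rps

Check high-value combinations within 15 GB:
- A+D: memory 5+7=12, value 57+65=122
- D+E: memory 7+8=15, value 65+56=121
- C+D: memory 8+7=15, value 55+65=120
Best: 122 rps.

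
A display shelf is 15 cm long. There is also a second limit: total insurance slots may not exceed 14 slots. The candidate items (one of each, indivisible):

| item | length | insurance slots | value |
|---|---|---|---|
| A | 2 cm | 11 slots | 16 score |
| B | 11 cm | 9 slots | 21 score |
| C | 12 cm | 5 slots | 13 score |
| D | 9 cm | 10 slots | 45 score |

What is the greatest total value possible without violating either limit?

45 score

Feasible sets respecting both limits:
- D: length 9, insurance slots 10, value 45
- B: length 11, insurance slots 9, value 21
- A: length 2, insurance slots 11, value 16
Best: 45 score.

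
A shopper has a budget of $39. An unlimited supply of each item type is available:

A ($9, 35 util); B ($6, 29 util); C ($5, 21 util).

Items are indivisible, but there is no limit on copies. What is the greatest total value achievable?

Best value-per-unit is B at 29/6; filling with it alone gives 6×29 = 174.
Optimal mix: 1×A + 5×B → cost 39, value 180.

180 util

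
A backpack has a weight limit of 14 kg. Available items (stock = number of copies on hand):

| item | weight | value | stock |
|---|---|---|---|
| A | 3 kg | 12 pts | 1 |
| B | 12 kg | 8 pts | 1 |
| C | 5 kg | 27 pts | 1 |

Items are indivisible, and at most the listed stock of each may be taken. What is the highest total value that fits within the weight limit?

Top feasible selections:
- 1×A + 1×C: weight 8, value 39
- 1×C: weight 5, value 27
- 1×A: weight 3, value 12
Best: 39 pts.

39 pts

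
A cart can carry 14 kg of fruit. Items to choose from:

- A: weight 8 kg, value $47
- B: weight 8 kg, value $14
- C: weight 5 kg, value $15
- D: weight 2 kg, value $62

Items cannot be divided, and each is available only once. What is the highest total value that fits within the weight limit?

$109

This is a 0/1 knapsack; check combinations near the capacity.
- A+D: weight 8+2=10, value 47+62=109
- C+D: weight 5+2=7, value 15+62=77
- B+D: weight 8+2=10, value 14+62=76
- D: weight 2, value 62
- A+C: weight 8+5=13, value 47+15=62
Best: $109.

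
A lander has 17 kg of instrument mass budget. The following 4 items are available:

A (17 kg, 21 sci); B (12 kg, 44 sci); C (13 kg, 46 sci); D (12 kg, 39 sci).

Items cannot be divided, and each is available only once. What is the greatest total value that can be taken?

This is a 0/1 knapsack; check combinations near the capacity.
- C: mass 13, value 46
- B: mass 12, value 44
- D: mass 12, value 39
Best: 46 sci.

46 sci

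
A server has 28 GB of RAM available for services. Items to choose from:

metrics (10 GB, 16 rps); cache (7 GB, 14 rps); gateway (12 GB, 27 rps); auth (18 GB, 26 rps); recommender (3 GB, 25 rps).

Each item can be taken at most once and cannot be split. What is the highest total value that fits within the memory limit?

68 rps

Check high-value combinations within 28 GB:
- metrics+gateway+recommender: memory 10+12+3=25, value 16+27+25=68
- cache+gateway+recommender: memory 7+12+3=22, value 14+27+25=66
- cache+auth+recommender: memory 7+18+3=28, value 14+26+25=65
- metrics+cache+recommender: memory 10+7+3=20, value 16+14+25=55
- gateway+recommender: memory 12+3=15, value 27+25=52
Best: 68 rps.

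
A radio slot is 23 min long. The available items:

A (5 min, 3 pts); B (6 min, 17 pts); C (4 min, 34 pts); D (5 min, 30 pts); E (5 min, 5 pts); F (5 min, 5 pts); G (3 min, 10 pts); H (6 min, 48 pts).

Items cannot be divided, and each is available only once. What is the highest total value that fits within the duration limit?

129 pts

Check high-value combinations within 23 min:
- B+C+D+H: duration 6+4+5+6=21, value 17+34+30+48=129
- C+D+E+G+H: duration 4+5+5+3+6=23, value 34+30+5+10+48=127
- C+D+F+G+H: duration 4+5+5+3+6=23, value 34+30+5+10+48=127
Best: 129 pts.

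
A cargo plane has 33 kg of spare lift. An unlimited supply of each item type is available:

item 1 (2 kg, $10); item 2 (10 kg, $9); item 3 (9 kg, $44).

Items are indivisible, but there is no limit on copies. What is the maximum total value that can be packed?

$164

Best value-per-unit is item 1 at 10/2; filling with it alone gives 16×10 = 160.
Optimal mix: 12×item 1 + 1×item 3 → weight 33, value 164.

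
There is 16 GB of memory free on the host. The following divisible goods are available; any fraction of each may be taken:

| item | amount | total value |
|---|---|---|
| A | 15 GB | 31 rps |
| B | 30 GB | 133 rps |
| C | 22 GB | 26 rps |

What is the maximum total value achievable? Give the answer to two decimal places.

Take in order of value per unit:
- B (133/30 per unit): 16 of 30 → value 16×133/30 = 70.9333, running total 70.93
Total 70.93.

70.93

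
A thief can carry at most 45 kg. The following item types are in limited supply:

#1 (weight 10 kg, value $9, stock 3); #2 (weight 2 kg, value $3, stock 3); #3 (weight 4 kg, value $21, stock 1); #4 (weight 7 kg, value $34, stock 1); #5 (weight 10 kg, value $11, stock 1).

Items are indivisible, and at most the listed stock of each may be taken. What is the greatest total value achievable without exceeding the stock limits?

$90

Top feasible selections:
- 2×#1 + 2×#2 + 1×#3 + 1×#4 + 1×#5: weight 45, value 90
- 3×#1 + 2×#2 + 1×#3 + 1×#4: weight 45, value 88
- 2×#1 + 1×#2 + 1×#3 + 1×#4 + 1×#5: weight 43, value 87
Best: $90.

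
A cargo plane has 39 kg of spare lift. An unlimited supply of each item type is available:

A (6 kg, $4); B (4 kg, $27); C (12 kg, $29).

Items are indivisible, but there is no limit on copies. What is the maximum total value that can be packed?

Best value-per-unit is B at 27/4, and filling with it alone uses weight 9×4=36. No mix of the others beats 9×27 = 243.

$243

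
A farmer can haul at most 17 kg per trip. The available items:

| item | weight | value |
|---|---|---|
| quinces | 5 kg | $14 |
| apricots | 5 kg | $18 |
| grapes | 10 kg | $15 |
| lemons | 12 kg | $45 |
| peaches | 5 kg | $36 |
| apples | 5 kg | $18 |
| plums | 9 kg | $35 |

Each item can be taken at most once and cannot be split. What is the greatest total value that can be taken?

This is a 0/1 knapsack; check combinations near the capacity.
- lemons+peaches: weight 12+5=17, value 45+36=81
- apricots+peaches+apples: weight 5+5+5=15, value 18+36+18=72
- peaches+plums: weight 5+9=14, value 36+35=71
- quinces+apricots+peaches: weight 5+5+5=15, value 14+18+36=68
- quinces+peaches+apples: weight 5+5+5=15, value 14+36+18=68
Best: $81.

$81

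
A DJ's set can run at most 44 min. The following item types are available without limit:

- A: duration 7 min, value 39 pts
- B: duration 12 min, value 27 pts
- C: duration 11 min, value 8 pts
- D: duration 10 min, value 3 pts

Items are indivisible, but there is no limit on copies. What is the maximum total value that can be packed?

Best value-per-unit is A at 39/7, and filling with it alone uses duration 6×7=42. No mix of the others beats 6×39 = 234.

234 pts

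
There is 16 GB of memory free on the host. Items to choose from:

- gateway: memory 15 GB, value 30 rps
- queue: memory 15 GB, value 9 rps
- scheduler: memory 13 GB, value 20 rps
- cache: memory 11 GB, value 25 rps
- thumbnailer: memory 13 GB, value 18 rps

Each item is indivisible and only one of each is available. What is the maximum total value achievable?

30 rps

Check high-value combinations within 16 GB:
- gateway: memory 15, value 30
- cache: memory 11, value 25
- scheduler: memory 13, value 20
- thumbnailer: memory 13, value 18
Best: 30 rps.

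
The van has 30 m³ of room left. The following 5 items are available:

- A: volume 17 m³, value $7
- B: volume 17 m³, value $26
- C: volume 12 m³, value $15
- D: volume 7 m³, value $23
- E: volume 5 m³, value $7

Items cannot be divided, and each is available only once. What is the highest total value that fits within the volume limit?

Check high-value combinations within 30 m³:
- B+D+E: volume 17+7+5=29, value 26+23+7=56
- B+D: volume 17+7=24, value 26+23=49
- C+D+E: volume 12+7+5=24, value 15+23+7=45
Best: $56.

$56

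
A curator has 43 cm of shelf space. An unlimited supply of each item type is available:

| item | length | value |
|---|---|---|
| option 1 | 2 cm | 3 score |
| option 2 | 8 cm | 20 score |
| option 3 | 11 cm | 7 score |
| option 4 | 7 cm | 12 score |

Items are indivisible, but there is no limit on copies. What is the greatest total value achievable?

103 score

Best value-per-unit is option 2 at 20/8; filling with it alone gives 5×20 = 100.
Optimal mix: 1×option 1 + 5×option 2 → length 42, value 103.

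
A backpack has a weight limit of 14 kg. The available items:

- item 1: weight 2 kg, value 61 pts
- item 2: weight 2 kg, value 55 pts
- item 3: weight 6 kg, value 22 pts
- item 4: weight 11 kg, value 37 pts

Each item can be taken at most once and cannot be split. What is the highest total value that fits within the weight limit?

Check high-value combinations within 14 kg:
- item 1+item 2+item 3: weight 2+2+6=10, value 61+55+22=138
- item 1+item 2: weight 2+2=4, value 61+55=116
- item 1+item 4: weight 2+11=13, value 61+37=98
- item 2+item 4: weight 2+11=13, value 55+37=92
Best: 138 pts.

138 pts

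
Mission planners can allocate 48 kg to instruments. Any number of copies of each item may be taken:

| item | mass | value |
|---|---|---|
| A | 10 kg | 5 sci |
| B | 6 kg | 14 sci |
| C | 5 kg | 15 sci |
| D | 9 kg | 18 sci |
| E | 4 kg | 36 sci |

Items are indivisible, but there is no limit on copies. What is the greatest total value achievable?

432 sci

Best value-per-unit is E at 36/4, and filling with it alone uses mass 12×4=48. No mix of the others beats 12×36 = 432.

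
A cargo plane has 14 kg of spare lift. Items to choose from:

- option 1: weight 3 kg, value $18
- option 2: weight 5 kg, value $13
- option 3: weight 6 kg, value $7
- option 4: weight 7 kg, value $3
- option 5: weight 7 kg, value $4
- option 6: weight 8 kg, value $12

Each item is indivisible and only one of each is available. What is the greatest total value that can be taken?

Check high-value combinations within 14 kg:
- option 1+option 2+option 3: weight 3+5+6=14, value 18+13+7=38
- option 1+option 2: weight 3+5=8, value 18+13=31
- option 1+option 6: weight 3+8=11, value 18+12=30
Best: $38.

$38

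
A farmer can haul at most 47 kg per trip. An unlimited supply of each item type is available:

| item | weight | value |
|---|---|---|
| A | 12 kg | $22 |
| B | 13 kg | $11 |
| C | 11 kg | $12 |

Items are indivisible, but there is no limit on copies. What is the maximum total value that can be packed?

Best value-per-unit is A at 22/12; filling with it alone gives 3×22 = 66.
Optimal mix: 3×A + 1×C → weight 47, value 78.

$78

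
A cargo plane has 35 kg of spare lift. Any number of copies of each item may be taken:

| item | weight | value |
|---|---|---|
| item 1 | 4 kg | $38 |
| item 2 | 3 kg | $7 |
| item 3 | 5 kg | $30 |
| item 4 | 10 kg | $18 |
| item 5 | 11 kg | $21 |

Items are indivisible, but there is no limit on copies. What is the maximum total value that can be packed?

$311

Best value-per-unit is item 1 at 38/4; filling with it alone gives 8×38 = 304.
Optimal mix: 8×item 1 + 1×item 2 → weight 35, value 311.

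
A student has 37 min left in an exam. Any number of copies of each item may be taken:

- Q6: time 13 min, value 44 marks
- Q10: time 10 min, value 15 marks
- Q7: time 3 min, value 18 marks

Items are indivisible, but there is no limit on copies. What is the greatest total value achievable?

216 marks

Best value-per-unit is Q7 at 18/3, and filling with it alone uses time 12×3=36. No mix of the others beats 12×18 = 216.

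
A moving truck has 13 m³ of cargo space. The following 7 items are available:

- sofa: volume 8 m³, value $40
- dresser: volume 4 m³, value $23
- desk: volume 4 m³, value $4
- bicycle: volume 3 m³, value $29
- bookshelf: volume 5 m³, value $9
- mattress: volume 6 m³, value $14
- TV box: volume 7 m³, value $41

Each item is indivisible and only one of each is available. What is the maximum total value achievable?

$70

Check high-value combinations within 13 m³:
- bicycle+TV box: volume 3+7=10, value 29+41=70
- sofa+bicycle: volume 8+3=11, value 40+29=69
- dresser+bicycle+mattress: volume 4+3+6=13, value 23+29+14=66
- dresser+TV box: volume 4+7=11, value 23+41=64
Best: $70.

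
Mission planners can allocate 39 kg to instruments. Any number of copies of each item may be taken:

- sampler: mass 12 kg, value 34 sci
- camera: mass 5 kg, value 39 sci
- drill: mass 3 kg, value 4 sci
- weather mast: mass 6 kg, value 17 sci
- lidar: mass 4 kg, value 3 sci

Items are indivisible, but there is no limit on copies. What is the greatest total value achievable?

Best value-per-unit is camera at 39/5; filling with it alone gives 7×39 = 273.
Optimal mix: 7×camera + 1×drill → mass 38, value 277.

277 sci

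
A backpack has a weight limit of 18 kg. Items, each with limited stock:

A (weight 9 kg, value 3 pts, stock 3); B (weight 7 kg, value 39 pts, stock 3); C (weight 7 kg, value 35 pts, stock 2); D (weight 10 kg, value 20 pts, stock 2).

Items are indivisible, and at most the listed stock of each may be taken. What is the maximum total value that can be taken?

78 pts

Best selections within weight 18 and stock limits:
- 2×B: weight 14, value 78
- 1×B + 1×C: weight 14, value 74
- 2×C: weight 14, value 70
- 1×B + 1×D: weight 17, value 59
Best: 78 pts.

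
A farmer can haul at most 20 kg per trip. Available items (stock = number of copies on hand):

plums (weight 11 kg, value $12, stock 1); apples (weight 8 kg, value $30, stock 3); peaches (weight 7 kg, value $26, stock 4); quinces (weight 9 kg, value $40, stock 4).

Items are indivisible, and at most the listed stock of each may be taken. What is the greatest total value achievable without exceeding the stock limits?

$80

Best selections within weight 20 and stock limits:
- 2×quinces: weight 18, value 80
- 1×apples + 1×quinces: weight 17, value 70
Best: $80.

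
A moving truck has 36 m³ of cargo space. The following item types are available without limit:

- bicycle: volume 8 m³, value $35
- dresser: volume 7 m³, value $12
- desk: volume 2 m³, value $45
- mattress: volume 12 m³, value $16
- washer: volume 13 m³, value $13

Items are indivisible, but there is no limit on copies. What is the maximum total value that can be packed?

Best value-per-unit is desk at 45/2, and filling with it alone uses volume 18×2=36. No mix of the others beats 18×45 = 810.

$810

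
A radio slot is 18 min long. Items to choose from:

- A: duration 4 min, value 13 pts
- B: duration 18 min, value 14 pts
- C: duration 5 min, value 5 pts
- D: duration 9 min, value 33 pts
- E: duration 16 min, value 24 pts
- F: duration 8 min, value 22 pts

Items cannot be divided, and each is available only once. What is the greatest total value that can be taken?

55 pts

Check high-value combinations within 18 min:
- D+F: duration 9+8=17, value 33+22=55
- A+C+D: duration 4+5+9=18, value 13+5+33=51
- A+D: duration 4+9=13, value 13+33=46
- A+C+F: duration 4+5+8=17, value 13+5+22=40
Best: 55 pts.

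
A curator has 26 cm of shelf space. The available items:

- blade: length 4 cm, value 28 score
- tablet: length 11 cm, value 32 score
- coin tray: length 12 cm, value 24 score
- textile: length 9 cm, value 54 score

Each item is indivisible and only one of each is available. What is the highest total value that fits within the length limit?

114 score

Check high-value combinations within 26 cm:
- blade+tablet+textile: length 4+11+9=24, value 28+32+54=114
- blade+coin tray+textile: length 4+12+9=25, value 28+24+54=106
- tablet+textile: length 11+9=20, value 32+54=86
Best: 114 score.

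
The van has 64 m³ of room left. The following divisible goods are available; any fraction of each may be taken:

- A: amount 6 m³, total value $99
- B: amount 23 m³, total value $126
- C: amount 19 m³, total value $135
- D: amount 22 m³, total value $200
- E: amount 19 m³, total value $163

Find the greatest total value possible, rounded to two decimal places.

Take in order of value per unit:
- A (99/6 per unit): all 6 → value 99, running total 99.00
- D (200/22 per unit): all 22 → value 200, running total 299.00
- E (163/19 per unit): all 19 → value 163, running total 462.00
- C (135/19 per unit): 17 of 19 → value 17×135/19 = 120.7895, running total 582.79
Total 582.79.

582.79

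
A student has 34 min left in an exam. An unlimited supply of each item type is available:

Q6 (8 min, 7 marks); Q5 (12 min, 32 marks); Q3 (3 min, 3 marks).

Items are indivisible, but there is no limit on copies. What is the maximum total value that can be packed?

73 marks

Best value-per-unit is Q5 at 32/12; filling with it alone gives 2×32 = 64.
Optimal mix: 2×Q5 + 3×Q3 → time 33, value 73.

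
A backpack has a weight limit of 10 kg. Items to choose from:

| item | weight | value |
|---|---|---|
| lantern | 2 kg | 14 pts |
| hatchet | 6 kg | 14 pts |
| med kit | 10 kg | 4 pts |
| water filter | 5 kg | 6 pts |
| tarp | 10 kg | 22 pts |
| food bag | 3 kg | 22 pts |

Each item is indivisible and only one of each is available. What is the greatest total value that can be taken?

42 pts

Check high-value combinations within 10 kg:
- lantern+water filter+food bag: weight 2+5+3=10, value 14+6+22=42
- lantern+food bag: weight 2+3=5, value 14+22=36
- hatchet+food bag: weight 6+3=9, value 14+22=36
- lantern+hatchet: weight 2+6=8, value 14+14=28
Best: 42 pts.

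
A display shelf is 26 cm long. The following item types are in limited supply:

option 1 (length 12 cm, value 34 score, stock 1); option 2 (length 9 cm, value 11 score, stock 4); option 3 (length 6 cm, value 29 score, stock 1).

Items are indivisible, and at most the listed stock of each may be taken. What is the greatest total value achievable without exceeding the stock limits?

63 score

Top feasible selections:
- 1×option 1 + 1×option 3: length 18, value 63
- 2×option 2 + 1×option 3: length 24, value 51
- 1×option 1 + 1×option 2: length 21, value 45
Best: 63 score.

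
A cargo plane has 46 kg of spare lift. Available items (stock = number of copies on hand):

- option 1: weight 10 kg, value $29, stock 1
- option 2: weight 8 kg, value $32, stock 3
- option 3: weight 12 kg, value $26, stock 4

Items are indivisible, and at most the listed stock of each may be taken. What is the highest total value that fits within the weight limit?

Best selections within weight 46 and stock limits:
- 1×option 1 + 3×option 2 + 1×option 3: weight 46, value 151
- 1×option 1 + 3×option 2: weight 34, value 125
Best: $151.

$151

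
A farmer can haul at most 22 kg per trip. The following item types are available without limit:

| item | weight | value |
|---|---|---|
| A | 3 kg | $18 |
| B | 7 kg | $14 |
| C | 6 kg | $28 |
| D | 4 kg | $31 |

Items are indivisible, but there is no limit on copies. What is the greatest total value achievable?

$160

Best value-per-unit is D at 31/4; filling with it alone gives 5×31 = 155.
Optimal mix: 2×A + 4×D → weight 22, value 160.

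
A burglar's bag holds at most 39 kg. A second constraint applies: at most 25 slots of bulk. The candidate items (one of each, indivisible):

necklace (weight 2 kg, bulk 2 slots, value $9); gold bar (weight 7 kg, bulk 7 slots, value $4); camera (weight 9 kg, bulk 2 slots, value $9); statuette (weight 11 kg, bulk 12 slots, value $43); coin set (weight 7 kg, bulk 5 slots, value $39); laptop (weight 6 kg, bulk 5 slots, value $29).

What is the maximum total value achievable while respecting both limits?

$120

Feasible sets respecting both limits:
- necklace+statuette+coin set+laptop: weight 26, bulk 24, value 120
- camera+statuette+coin set+laptop: weight 33, bulk 24, value 120
- statuette+coin set+laptop: weight 24, bulk 22, value 111
- necklace+camera+statuette+coin set: weight 29, bulk 21, value 100
Best: $120.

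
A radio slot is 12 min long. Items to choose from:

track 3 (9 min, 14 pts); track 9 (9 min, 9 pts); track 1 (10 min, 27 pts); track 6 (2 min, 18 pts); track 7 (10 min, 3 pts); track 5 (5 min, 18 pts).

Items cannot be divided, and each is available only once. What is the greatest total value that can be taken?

This is a 0/1 knapsack; check combinations near the capacity.
- track 1+track 6: duration 10+2=12, value 27+18=45
- track 6+track 5: duration 2+5=7, value 18+18=36
- track 3+track 6: duration 9+2=11, value 14+18=32
Best: 45 pts.

45 pts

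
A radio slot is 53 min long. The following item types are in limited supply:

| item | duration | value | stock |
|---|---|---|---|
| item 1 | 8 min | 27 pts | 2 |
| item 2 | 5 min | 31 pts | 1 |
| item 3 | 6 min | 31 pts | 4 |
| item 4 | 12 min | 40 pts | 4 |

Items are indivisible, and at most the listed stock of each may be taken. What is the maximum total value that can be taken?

Best selections within duration 53 and stock limits:
- 1×item 2 + 4×item 3 + 2×item 4: duration 53, value 235
- 1×item 1 + 1×item 2 + 4×item 3 + 1×item 4: duration 49, value 222
- 2×item 1 + 1×item 2 + 3×item 3 + 1×item 4: duration 51, value 218
- 2×item 1 + 4×item 3 + 1×item 4: duration 52, value 218
Best: 235 pts.

235 pts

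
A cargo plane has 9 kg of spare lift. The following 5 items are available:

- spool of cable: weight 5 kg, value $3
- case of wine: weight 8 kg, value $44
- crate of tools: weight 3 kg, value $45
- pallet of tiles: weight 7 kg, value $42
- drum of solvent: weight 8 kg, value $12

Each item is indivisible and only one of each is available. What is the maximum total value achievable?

Check high-value combinations within 9 kg:
- spool of cable+crate of tools: weight 5+3=8, value 3+45=48
- crate of tools: weight 3, value 45
- case of wine: weight 8, value 44
Best: $48.

$48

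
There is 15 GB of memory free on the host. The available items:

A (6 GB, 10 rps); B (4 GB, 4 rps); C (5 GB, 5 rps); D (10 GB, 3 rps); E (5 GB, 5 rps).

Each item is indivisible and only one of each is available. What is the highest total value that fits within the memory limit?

Check high-value combinations within 15 GB:
- A+B+C: memory 6+4+5=15, value 10+4+5=19
- A+B+E: memory 6+4+5=15, value 10+4+5=19
- A+C: memory 6+5=11, value 10+5=15
Best: 19 rps.

19 rps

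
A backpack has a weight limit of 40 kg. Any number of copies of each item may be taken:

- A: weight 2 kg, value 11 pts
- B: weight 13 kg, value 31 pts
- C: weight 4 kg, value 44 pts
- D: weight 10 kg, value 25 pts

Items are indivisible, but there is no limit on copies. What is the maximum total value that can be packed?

Best value-per-unit is C at 44/4, and filling with it alone uses weight 10×4=40. No mix of the others beats 10×44 = 440.

440 pts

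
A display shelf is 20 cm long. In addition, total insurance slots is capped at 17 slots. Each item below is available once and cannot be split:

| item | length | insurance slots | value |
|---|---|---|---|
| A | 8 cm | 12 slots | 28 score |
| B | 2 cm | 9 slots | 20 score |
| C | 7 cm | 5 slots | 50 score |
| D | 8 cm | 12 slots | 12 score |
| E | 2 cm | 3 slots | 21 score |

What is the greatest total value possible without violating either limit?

Feasible sets respecting both limits:
- B+C+E: length 11, insurance slots 17, value 91
- A+C: length 15, insurance slots 17, value 78
- C+E: length 9, insurance slots 8, value 71
Best: 91 score.

91 score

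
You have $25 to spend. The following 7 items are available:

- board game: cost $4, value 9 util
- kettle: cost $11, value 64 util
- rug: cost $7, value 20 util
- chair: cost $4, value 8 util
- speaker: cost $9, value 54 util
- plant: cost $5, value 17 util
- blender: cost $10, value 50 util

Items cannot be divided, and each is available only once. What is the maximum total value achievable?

135 util

This is a 0/1 knapsack; check combinations near the capacity.
- kettle+speaker+plant: cost 11+9+5=25, value 64+54+17=135
- board game+kettle+speaker: cost 4+11+9=24, value 9+64+54=127
- kettle+chair+speaker: cost 11+4+9=24, value 64+8+54=126
Best: 135 util.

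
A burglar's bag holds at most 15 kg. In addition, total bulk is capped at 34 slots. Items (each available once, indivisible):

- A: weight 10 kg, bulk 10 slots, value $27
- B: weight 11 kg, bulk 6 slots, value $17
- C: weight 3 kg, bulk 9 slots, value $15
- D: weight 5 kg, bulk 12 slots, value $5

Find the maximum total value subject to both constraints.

$42

Feasible sets respecting both limits:
- A+C: weight 13, bulk 19, value 42
- B+C: weight 14, bulk 15, value 32
- A+D: weight 15, bulk 22, value 32
- A: weight 10, bulk 10, value 27
Best: $42.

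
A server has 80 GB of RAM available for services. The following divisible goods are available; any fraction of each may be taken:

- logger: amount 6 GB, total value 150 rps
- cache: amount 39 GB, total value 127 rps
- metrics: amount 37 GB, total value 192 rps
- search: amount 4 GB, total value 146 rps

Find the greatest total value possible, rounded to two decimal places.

595.46

Take in order of value per unit:
- search (146/4 per unit): all 4 → value 146, running total 146.00
- logger (150/6 per unit): all 6 → value 150, running total 296.00
- metrics (192/37 per unit): all 37 → value 192, running total 488.00
- cache (127/39 per unit): 33 of 39 → value 33×127/39 = 107.4615, running total 595.46
Total 595.46.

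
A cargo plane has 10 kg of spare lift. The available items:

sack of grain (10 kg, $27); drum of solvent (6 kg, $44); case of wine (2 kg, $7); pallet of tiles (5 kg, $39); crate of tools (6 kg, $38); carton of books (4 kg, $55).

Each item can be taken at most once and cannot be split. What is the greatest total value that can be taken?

Check high-value combinations within 10 kg:
- drum of solvent+carton of books: weight 6+4=10, value 44+55=99
- pallet of tiles+carton of books: weight 5+4=9, value 39+55=94
- crate of tools+carton of books: weight 6+4=10, value 38+55=93
- case of wine+carton of books: weight 2+4=6, value 7+55=62
- carton of books: weight 4, value 55
Best: $99.

$99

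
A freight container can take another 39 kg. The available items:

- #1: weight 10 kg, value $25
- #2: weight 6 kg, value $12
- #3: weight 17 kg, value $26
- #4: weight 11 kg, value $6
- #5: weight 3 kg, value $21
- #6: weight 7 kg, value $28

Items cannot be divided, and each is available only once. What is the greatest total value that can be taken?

$100

Check high-value combinations within 39 kg:
- #1+#3+#5+#6: weight 10+17+3+7=37, value 25+26+21+28=100
- #1+#2+#4+#5+#6: weight 10+6+11+3+7=37, value 25+12+6+21+28=92
- #2+#3+#5+#6: weight 6+17+3+7=33, value 12+26+21+28=87
Best: $100.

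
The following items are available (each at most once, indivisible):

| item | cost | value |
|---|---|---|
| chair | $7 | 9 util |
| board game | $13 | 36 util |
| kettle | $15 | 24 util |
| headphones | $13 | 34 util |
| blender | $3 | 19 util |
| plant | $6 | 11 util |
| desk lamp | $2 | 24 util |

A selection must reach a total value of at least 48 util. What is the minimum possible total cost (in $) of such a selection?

Subsets with value ≥ 48, sorted by total cost:
- blender+plant+desk lamp: cost 11, value 54
- chair+blender+desk lamp: cost 12, value 52
- board game+desk lamp: cost 15, value 60
Minimum cost: 11 $.

11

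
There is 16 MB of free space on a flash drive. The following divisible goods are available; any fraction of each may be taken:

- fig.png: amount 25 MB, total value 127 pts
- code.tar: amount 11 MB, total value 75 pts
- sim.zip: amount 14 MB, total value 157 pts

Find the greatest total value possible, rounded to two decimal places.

Take in order of value per unit:
- sim.zip (157/14 per unit): all 14 → value 157, running total 157.00
- code.tar (75/11 per unit): 2 of 11 → value 2×75/11 = 13.6364, running total 170.64
Total 170.64.

170.64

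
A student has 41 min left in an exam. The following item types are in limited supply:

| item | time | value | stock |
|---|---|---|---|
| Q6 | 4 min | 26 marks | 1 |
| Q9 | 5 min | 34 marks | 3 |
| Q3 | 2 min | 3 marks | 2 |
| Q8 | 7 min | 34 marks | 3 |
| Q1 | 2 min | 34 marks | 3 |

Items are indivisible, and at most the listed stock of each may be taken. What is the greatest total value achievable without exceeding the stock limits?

301 marks

Top feasible selections:
- 1×Q6 + 3×Q9 + 1×Q3 + 2×Q8 + 3×Q1: time 41, value 301
- 1×Q6 + 3×Q9 + 2×Q8 + 3×Q1: time 39, value 298
- 1×Q6 + 2×Q9 + 3×Q8 + 3×Q1: time 41, value 298
Best: 301 marks.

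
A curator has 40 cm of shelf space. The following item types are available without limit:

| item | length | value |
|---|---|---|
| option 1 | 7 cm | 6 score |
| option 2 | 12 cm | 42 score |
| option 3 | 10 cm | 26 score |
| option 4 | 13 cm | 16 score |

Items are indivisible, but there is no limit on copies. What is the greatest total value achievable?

Best value-per-unit is option 2 at 42/12, and filling with it alone uses length 3×12=36. No mix of the others beats 3×42 = 126.

126 score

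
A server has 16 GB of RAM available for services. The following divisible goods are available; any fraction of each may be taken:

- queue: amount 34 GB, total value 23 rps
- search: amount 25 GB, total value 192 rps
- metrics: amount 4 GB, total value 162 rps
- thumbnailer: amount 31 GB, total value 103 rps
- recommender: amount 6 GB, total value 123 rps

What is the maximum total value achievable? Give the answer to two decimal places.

331.08

Take in order of value per unit:
- metrics (162/4 per unit): all 4 → value 162, running total 162.00
- recommender (123/6 per unit): all 6 → value 123, running total 285.00
- search (192/25 per unit): 6 of 25 → value 6×192/25 = 46.0800, running total 331.08
Total 331.08.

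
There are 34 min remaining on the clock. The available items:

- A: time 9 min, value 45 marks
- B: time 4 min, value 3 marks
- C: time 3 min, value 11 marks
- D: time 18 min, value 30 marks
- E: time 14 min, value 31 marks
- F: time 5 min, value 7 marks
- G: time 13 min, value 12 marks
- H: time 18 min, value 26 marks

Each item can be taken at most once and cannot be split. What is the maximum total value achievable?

94 marks

This is a 0/1 knapsack; check combinations near the capacity.
- A+C+E+F: time 9+3+14+5=31, value 45+11+31+7=94
- A+B+C+E: time 9+4+3+14=30, value 45+3+11+31=90
- A+B+C+D: time 9+4+3+18=34, value 45+3+11+30=89
- A+C+E: time 9+3+14=26, value 45+11+31=87
- A+C+D: time 9+3+18=30, value 45+11+30=86
Best: 94 marks.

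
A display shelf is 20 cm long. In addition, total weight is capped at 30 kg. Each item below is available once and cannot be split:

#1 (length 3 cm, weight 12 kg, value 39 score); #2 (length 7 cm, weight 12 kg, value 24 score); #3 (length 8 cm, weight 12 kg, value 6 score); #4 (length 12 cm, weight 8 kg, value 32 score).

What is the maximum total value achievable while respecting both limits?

71 score

Feasible sets respecting both limits:
- #1+#4: length 15, weight 20, value 71
- #1+#2: length 10, weight 24, value 63
- #2+#4: length 19, weight 20, value 56
- #1+#3: length 11, weight 24, value 45
Best: 71 score.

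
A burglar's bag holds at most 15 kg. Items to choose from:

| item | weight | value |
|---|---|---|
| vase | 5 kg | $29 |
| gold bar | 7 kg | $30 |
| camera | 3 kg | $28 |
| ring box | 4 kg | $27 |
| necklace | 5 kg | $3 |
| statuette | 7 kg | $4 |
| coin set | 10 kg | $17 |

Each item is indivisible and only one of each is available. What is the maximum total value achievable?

$87

Check high-value combinations within 15 kg:
- vase+gold bar+camera: weight 5+7+3=15, value 29+30+28=87
- gold bar+camera+ring box: weight 7+3+4=14, value 30+28+27=85
- vase+camera+ring box: weight 5+3+4=12, value 29+28+27=84
Best: $87.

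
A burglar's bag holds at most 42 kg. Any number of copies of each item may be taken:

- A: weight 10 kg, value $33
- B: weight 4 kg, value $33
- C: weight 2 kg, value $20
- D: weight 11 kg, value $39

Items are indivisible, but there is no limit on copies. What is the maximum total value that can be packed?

$420

Best value-per-unit is C at 20/2, and filling with it alone uses weight 21×2=42. No mix of the others beats 21×20 = 420.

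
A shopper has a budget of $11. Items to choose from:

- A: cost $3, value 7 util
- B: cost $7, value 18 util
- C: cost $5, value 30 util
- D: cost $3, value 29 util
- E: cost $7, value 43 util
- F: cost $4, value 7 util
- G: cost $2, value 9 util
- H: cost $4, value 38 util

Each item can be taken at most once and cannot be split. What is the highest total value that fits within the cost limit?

81 util

Check high-value combinations within $11:
- E+H: cost 7+4=11, value 43+38=81
- C+G+H: cost 5+2+4=11, value 30+9+38=77
- D+G+H: cost 3+2+4=9, value 29+9+38=76
Best: 81 util.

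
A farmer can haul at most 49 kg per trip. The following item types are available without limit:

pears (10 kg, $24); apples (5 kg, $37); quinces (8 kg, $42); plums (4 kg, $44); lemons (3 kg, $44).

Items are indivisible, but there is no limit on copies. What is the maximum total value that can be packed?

Best value-per-unit is lemons at 44/3; filling with it alone gives 16×44 = 704.
Optimal mix: 1×plums + 15×lemons → weight 49, value 704.

$704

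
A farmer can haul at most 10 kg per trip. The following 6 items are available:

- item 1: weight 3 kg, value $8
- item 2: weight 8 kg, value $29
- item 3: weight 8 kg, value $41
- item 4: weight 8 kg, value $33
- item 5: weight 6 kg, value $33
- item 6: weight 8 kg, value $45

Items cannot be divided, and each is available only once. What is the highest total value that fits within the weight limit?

$45

Check high-value combinations within 10 kg:
- item 6: weight 8, value 45
- item 3: weight 8, value 41
- item 1+item 5: weight 3+6=9, value 8+33=41
- item 5: weight 6, value 33
- item 4: weight 8, value 33
Best: $45.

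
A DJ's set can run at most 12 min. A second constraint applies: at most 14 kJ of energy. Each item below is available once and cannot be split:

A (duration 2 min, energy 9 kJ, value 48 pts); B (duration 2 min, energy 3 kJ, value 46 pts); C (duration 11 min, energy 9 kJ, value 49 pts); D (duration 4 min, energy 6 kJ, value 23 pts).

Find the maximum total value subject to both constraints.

94 pts

Feasible sets respecting both limits:
- A+B: duration 4, energy 12, value 94
- B+D: duration 6, energy 9, value 69
- C: duration 11, energy 9, value 49
Best: 94 pts.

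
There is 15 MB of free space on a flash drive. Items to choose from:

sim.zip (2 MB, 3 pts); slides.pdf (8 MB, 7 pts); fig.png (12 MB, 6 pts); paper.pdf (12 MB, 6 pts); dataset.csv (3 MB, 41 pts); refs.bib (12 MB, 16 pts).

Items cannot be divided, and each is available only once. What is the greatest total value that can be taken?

This is a 0/1 knapsack; check combinations near the capacity.
- dataset.csv+refs.bib: size 3+12=15, value 41+16=57
- sim.zip+slides.pdf+dataset.csv: size 2+8+3=13, value 3+7+41=51
- slides.pdf+dataset.csv: size 8+3=11, value 7+41=48
- fig.png+dataset.csv: size 12+3=15, value 6+41=47
- paper.pdf+dataset.csv: size 12+3=15, value 6+41=47
Best: 57 pts.

57 pts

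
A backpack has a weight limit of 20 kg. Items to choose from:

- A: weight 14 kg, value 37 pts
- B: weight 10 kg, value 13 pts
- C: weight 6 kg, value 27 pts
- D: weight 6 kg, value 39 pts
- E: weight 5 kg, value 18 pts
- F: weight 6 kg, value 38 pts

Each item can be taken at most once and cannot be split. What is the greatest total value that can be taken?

Check high-value combinations within 20 kg:
- C+D+F: weight 6+6+6=18, value 27+39+38=104
- D+E+F: weight 6+5+6=17, value 39+18+38=95
- C+D+E: weight 6+6+5=17, value 27+39+18=84
Best: 104 pts.

104 pts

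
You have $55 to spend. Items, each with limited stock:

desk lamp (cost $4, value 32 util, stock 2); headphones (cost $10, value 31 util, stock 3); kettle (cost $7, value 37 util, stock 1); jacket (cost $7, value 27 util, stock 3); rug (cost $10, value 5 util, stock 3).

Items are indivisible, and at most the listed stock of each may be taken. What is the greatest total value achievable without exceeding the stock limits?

221 util

Best selections within cost 55 and stock limits:
- 2×desk lamp + 3×headphones + 1×kettle + 1×jacket: cost 52, value 221
- 2×desk lamp + 2×headphones + 1×kettle + 2×jacket: cost 49, value 217
Best: 221 util.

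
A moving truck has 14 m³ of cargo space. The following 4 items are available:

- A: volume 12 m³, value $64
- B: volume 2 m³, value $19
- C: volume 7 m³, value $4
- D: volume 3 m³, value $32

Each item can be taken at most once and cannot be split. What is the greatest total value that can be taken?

This is a 0/1 knapsack; check combinations near the capacity.
- A+B: volume 12+2=14, value 64+19=83
- A: volume 12, value 64
- B+C+D: volume 2+7+3=12, value 19+4+32=55
- B+D: volume 2+3=5, value 19+32=51
Best: $83.

$83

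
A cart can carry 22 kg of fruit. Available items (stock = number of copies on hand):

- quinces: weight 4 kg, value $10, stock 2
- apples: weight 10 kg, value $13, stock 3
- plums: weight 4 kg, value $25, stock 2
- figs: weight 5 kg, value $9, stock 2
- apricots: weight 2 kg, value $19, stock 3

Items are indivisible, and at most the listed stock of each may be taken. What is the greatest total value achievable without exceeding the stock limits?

Best selections within weight 22 and stock limits:
- 2×quinces + 2×plums + 3×apricots: weight 22, value 127
- 1×quinces + 2×plums + 3×apricots: weight 18, value 117
- 2×plums + 1×figs + 3×apricots: weight 19, value 116
Best: $127.

$127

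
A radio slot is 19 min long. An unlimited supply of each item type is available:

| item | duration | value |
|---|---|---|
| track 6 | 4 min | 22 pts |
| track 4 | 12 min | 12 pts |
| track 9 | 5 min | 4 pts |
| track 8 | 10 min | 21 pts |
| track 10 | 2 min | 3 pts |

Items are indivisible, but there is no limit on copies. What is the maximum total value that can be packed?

Best value-per-unit is track 6 at 22/4; filling with it alone gives 4×22 = 88.
Optimal mix: 4×track 6 + 1×track 10 → duration 18, value 91.

91 pts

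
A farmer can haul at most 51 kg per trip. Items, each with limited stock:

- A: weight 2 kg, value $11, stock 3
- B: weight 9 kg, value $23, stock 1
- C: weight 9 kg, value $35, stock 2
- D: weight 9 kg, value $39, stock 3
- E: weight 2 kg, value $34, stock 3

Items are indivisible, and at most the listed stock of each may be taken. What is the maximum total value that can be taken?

Best selections within weight 51 and stock limits:
- 2×C + 3×D + 3×E: weight 51, value 289
- 3×A + 1×C + 3×D + 3×E: weight 48, value 287
- 3×A + 2×C + 2×D + 3×E: weight 48, value 283
- 1×B + 1×C + 3×D + 3×E: weight 51, value 277
Best: $289.

$289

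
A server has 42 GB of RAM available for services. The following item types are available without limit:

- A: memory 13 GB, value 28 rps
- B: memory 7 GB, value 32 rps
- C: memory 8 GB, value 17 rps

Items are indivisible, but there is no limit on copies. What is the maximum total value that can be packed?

192 rps

Best value-per-unit is B at 32/7, and filling with it alone uses memory 6×7=42. No mix of the others beats 6×32 = 192.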